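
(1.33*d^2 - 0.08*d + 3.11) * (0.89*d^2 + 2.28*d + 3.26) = 1.1837*d^4 + 2.9612*d^3 + 6.9213*d^2 + 6.83*d + 10.1386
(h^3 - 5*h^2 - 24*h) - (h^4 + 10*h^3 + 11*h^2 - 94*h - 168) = -h^4 - 9*h^3 - 16*h^2 + 70*h + 168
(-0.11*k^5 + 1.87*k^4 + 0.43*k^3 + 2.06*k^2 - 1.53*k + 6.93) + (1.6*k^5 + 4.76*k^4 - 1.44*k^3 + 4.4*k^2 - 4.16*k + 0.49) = 1.49*k^5 + 6.63*k^4 - 1.01*k^3 + 6.46*k^2 - 5.69*k + 7.42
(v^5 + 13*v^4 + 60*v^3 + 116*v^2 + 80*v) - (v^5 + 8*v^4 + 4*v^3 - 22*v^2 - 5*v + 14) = 5*v^4 + 56*v^3 + 138*v^2 + 85*v - 14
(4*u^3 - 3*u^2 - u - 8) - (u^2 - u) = 4*u^3 - 4*u^2 - 8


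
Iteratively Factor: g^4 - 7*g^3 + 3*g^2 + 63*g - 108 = (g + 3)*(g^3 - 10*g^2 + 33*g - 36) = (g - 4)*(g + 3)*(g^2 - 6*g + 9) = (g - 4)*(g - 3)*(g + 3)*(g - 3)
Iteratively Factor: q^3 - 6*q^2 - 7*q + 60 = (q + 3)*(q^2 - 9*q + 20) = (q - 4)*(q + 3)*(q - 5)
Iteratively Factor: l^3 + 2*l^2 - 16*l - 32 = (l + 4)*(l^2 - 2*l - 8) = (l + 2)*(l + 4)*(l - 4)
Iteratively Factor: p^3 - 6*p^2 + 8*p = (p - 4)*(p^2 - 2*p) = p*(p - 4)*(p - 2)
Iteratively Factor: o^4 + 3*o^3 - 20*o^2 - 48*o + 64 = (o + 4)*(o^3 - o^2 - 16*o + 16) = (o - 1)*(o + 4)*(o^2 - 16) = (o - 4)*(o - 1)*(o + 4)*(o + 4)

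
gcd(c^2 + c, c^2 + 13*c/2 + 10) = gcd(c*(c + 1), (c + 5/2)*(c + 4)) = 1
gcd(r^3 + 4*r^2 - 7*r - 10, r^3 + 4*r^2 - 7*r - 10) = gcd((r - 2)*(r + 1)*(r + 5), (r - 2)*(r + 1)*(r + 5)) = r^3 + 4*r^2 - 7*r - 10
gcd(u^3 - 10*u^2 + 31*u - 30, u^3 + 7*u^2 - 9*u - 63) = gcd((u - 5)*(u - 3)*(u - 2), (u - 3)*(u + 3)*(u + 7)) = u - 3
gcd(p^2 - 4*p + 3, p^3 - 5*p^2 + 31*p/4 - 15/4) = p - 1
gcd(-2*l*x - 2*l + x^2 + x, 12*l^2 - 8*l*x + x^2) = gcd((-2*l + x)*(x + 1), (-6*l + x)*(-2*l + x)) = -2*l + x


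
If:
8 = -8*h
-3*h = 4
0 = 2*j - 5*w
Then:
No Solution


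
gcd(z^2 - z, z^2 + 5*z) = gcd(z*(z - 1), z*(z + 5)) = z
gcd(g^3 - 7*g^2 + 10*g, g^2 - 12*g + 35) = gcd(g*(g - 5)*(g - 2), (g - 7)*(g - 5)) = g - 5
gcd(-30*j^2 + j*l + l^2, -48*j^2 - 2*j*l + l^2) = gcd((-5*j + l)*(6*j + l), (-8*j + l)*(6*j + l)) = 6*j + l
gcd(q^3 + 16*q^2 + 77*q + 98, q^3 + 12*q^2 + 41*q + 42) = q^2 + 9*q + 14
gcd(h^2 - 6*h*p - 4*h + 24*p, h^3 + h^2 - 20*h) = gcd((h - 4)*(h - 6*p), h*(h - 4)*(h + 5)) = h - 4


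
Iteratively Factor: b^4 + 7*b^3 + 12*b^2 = (b)*(b^3 + 7*b^2 + 12*b) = b^2*(b^2 + 7*b + 12) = b^2*(b + 4)*(b + 3)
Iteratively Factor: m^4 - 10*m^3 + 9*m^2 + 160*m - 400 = (m - 5)*(m^3 - 5*m^2 - 16*m + 80) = (m - 5)*(m + 4)*(m^2 - 9*m + 20) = (m - 5)^2*(m + 4)*(m - 4)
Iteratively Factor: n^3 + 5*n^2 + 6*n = (n + 3)*(n^2 + 2*n) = n*(n + 3)*(n + 2)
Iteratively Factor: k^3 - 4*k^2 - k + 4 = (k - 1)*(k^2 - 3*k - 4) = (k - 1)*(k + 1)*(k - 4)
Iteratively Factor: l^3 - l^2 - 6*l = (l - 3)*(l^2 + 2*l) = (l - 3)*(l + 2)*(l)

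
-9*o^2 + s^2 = (-3*o + s)*(3*o + s)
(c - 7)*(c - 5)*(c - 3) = c^3 - 15*c^2 + 71*c - 105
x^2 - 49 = (x - 7)*(x + 7)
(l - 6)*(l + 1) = l^2 - 5*l - 6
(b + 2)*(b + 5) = b^2 + 7*b + 10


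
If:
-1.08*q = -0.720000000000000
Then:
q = 0.67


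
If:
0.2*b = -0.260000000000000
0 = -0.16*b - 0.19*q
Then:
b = -1.30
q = 1.09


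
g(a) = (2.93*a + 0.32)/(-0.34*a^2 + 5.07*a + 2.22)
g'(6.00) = 0.10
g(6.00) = 0.88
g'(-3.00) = 0.05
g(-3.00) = 0.53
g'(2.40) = 0.07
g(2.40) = 0.59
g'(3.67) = 0.07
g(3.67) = 0.68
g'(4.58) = 0.08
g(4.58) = 0.75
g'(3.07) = 0.07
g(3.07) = 0.64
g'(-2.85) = 0.05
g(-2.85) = 0.54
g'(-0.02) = 1.09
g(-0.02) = 0.12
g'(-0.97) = 0.62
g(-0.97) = 0.84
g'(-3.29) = 0.05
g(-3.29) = 0.51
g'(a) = (0.68*a - 5.07)*(2.93*a + 0.32)/(-0.34*a^2 + 5.07*a + 2.22)^2 + 2.93/(-0.34*a^2 + 5.07*a + 2.22)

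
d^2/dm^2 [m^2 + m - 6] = 2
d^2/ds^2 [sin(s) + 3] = -sin(s)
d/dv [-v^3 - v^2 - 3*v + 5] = -3*v^2 - 2*v - 3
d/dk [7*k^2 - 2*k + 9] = 14*k - 2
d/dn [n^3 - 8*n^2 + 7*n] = 3*n^2 - 16*n + 7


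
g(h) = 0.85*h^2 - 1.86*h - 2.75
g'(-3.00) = -6.96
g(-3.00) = 10.48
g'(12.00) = 18.54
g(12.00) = 97.33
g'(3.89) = 4.75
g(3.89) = 2.88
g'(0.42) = -1.15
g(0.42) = -3.38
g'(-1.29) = -4.05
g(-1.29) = 1.06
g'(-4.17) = -8.95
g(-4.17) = 19.79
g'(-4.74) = -9.92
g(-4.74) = 25.16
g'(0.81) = -0.48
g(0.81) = -3.70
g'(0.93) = -0.28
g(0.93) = -3.74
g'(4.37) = 5.57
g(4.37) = 5.35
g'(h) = 1.7*h - 1.86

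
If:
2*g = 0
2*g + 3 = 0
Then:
No Solution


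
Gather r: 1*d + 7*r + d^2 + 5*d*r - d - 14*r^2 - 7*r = d^2 + 5*d*r - 14*r^2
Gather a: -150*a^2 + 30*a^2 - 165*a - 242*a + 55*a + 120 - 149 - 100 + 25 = -120*a^2 - 352*a - 104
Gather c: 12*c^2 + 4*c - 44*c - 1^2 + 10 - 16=12*c^2 - 40*c - 7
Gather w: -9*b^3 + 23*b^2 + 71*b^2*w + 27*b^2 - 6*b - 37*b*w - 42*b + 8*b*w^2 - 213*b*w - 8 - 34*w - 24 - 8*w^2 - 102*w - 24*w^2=-9*b^3 + 50*b^2 - 48*b + w^2*(8*b - 32) + w*(71*b^2 - 250*b - 136) - 32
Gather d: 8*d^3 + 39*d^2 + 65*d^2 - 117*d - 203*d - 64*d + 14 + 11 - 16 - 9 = 8*d^3 + 104*d^2 - 384*d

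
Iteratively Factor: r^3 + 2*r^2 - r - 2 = (r + 2)*(r^2 - 1) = (r - 1)*(r + 2)*(r + 1)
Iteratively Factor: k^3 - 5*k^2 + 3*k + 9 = (k - 3)*(k^2 - 2*k - 3) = (k - 3)^2*(k + 1)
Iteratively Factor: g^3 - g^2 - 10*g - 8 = (g + 1)*(g^2 - 2*g - 8) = (g + 1)*(g + 2)*(g - 4)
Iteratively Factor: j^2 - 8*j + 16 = (j - 4)*(j - 4)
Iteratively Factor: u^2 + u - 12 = (u - 3)*(u + 4)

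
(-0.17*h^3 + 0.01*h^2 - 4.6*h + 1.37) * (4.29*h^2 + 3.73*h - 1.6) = -0.7293*h^5 - 0.5912*h^4 - 19.4247*h^3 - 11.2967*h^2 + 12.4701*h - 2.192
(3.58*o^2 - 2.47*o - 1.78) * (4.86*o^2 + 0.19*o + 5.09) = 17.3988*o^4 - 11.324*o^3 + 9.1021*o^2 - 12.9105*o - 9.0602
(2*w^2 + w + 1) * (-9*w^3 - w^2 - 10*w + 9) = -18*w^5 - 11*w^4 - 30*w^3 + 7*w^2 - w + 9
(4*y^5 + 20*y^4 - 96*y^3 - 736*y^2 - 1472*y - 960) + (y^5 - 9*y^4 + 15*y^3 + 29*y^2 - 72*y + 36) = 5*y^5 + 11*y^4 - 81*y^3 - 707*y^2 - 1544*y - 924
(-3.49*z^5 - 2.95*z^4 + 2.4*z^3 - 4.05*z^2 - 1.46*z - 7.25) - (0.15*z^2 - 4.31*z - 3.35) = -3.49*z^5 - 2.95*z^4 + 2.4*z^3 - 4.2*z^2 + 2.85*z - 3.9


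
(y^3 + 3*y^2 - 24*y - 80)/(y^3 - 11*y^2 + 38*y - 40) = (y^2 + 8*y + 16)/(y^2 - 6*y + 8)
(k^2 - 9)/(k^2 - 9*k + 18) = (k + 3)/(k - 6)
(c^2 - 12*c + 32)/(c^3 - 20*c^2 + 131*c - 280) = (c - 4)/(c^2 - 12*c + 35)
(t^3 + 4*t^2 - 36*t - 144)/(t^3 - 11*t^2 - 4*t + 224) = (t^2 - 36)/(t^2 - 15*t + 56)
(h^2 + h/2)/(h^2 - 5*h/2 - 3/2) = h/(h - 3)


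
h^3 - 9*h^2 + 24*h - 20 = (h - 5)*(h - 2)^2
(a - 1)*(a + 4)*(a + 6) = a^3 + 9*a^2 + 14*a - 24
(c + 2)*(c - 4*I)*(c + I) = c^3 + 2*c^2 - 3*I*c^2 + 4*c - 6*I*c + 8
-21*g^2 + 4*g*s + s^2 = (-3*g + s)*(7*g + s)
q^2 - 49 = (q - 7)*(q + 7)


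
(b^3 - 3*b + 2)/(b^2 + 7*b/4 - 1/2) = 4*(b^2 - 2*b + 1)/(4*b - 1)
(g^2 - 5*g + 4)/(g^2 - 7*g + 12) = (g - 1)/(g - 3)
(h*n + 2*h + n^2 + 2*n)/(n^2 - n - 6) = (h + n)/(n - 3)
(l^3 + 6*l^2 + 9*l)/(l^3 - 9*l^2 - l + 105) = l*(l + 3)/(l^2 - 12*l + 35)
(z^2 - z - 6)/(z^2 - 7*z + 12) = (z + 2)/(z - 4)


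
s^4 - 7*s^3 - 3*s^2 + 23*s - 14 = (s - 7)*(s - 1)^2*(s + 2)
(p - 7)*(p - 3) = p^2 - 10*p + 21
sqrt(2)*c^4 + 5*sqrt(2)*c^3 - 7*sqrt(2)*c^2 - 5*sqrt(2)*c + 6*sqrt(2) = (c - 1)^2*(c + 6)*(sqrt(2)*c + sqrt(2))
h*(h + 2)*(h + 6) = h^3 + 8*h^2 + 12*h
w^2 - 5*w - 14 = (w - 7)*(w + 2)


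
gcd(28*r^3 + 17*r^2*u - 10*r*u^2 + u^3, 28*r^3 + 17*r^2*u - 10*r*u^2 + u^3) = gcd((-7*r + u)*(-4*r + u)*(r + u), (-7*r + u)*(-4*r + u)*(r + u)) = 28*r^3 + 17*r^2*u - 10*r*u^2 + u^3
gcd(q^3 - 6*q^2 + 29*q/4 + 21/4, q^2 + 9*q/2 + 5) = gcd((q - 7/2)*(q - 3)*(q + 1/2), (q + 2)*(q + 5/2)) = 1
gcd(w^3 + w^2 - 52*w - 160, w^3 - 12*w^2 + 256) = w^2 - 4*w - 32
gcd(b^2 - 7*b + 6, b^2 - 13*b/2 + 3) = b - 6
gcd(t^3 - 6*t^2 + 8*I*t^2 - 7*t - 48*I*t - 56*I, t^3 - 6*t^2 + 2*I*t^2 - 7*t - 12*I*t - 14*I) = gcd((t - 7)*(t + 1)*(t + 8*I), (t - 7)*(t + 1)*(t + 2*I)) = t^2 - 6*t - 7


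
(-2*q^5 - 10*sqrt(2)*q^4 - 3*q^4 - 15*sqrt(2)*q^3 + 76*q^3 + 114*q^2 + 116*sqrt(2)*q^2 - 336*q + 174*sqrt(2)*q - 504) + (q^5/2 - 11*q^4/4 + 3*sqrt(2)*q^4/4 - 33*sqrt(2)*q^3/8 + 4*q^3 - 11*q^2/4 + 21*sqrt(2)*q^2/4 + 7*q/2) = -3*q^5/2 - 37*sqrt(2)*q^4/4 - 23*q^4/4 - 153*sqrt(2)*q^3/8 + 80*q^3 + 445*q^2/4 + 485*sqrt(2)*q^2/4 - 665*q/2 + 174*sqrt(2)*q - 504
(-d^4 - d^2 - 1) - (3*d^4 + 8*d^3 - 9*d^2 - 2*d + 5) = -4*d^4 - 8*d^3 + 8*d^2 + 2*d - 6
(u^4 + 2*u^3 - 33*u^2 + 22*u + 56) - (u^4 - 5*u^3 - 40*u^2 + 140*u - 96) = 7*u^3 + 7*u^2 - 118*u + 152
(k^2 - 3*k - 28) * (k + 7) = k^3 + 4*k^2 - 49*k - 196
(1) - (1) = 0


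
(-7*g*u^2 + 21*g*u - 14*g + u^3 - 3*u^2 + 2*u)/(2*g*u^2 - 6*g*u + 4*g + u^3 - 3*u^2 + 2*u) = (-7*g + u)/(2*g + u)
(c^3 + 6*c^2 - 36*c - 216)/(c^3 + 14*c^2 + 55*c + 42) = (c^2 - 36)/(c^2 + 8*c + 7)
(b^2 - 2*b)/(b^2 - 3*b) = (b - 2)/(b - 3)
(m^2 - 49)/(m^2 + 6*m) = (m^2 - 49)/(m*(m + 6))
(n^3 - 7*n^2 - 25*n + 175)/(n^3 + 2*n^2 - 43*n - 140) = (n - 5)/(n + 4)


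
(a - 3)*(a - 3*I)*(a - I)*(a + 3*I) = a^4 - 3*a^3 - I*a^3 + 9*a^2 + 3*I*a^2 - 27*a - 9*I*a + 27*I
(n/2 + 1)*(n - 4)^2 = n^3/2 - 3*n^2 + 16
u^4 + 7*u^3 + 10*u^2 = u^2*(u + 2)*(u + 5)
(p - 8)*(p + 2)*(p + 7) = p^3 + p^2 - 58*p - 112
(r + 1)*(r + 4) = r^2 + 5*r + 4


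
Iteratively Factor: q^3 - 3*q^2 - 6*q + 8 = (q + 2)*(q^2 - 5*q + 4) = (q - 4)*(q + 2)*(q - 1)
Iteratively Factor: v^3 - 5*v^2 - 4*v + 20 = (v - 5)*(v^2 - 4) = (v - 5)*(v + 2)*(v - 2)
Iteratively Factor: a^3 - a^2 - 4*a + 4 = (a + 2)*(a^2 - 3*a + 2) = (a - 2)*(a + 2)*(a - 1)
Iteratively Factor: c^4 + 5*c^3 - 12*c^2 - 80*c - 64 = (c + 4)*(c^3 + c^2 - 16*c - 16) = (c + 1)*(c + 4)*(c^2 - 16) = (c + 1)*(c + 4)^2*(c - 4)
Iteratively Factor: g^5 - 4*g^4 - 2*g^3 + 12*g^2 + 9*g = (g - 3)*(g^4 - g^3 - 5*g^2 - 3*g) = (g - 3)*(g + 1)*(g^3 - 2*g^2 - 3*g) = (g - 3)*(g + 1)^2*(g^2 - 3*g) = (g - 3)^2*(g + 1)^2*(g)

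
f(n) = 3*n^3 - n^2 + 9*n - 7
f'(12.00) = 1281.00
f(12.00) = 5141.00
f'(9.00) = 720.00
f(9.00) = 2180.00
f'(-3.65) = 136.20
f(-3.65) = -199.05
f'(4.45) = 178.32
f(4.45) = 277.61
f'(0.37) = 9.49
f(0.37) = -3.65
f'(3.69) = 124.16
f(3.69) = 163.32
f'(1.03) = 16.49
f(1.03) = 4.49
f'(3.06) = 87.15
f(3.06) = 97.13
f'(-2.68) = 79.00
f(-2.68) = -96.05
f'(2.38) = 55.22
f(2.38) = 49.20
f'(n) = 9*n^2 - 2*n + 9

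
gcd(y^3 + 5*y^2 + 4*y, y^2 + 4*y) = y^2 + 4*y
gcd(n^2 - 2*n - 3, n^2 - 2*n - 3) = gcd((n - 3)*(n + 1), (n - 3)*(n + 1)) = n^2 - 2*n - 3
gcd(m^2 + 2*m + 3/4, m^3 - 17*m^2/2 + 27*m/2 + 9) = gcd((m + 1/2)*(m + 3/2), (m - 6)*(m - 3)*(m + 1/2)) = m + 1/2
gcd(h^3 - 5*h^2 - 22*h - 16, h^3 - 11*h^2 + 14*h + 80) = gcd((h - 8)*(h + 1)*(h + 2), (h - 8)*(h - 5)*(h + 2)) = h^2 - 6*h - 16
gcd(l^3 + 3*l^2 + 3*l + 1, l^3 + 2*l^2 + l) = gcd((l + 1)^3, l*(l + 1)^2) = l^2 + 2*l + 1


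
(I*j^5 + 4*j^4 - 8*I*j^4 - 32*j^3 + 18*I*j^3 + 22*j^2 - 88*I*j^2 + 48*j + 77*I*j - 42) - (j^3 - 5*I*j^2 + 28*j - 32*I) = I*j^5 + 4*j^4 - 8*I*j^4 - 33*j^3 + 18*I*j^3 + 22*j^2 - 83*I*j^2 + 20*j + 77*I*j - 42 + 32*I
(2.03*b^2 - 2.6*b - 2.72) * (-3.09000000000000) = -6.2727*b^2 + 8.034*b + 8.4048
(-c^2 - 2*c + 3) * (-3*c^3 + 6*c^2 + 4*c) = 3*c^5 - 25*c^3 + 10*c^2 + 12*c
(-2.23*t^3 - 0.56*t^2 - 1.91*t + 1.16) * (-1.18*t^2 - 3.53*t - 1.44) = 2.6314*t^5 + 8.5327*t^4 + 7.4418*t^3 + 6.1799*t^2 - 1.3444*t - 1.6704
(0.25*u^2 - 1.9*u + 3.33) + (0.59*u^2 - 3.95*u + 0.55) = 0.84*u^2 - 5.85*u + 3.88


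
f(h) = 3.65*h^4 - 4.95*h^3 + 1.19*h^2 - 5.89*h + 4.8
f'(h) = 14.6*h^3 - 14.85*h^2 + 2.38*h - 5.89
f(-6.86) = 9782.52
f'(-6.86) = -5434.35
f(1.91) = 11.98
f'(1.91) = 46.21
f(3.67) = 416.68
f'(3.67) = 524.52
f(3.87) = 531.65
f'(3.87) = 627.14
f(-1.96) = 112.05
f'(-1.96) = -177.53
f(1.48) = 0.15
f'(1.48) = 12.44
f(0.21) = 3.58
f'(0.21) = -5.91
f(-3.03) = 478.93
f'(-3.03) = -555.58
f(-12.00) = 84486.84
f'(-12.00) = -27401.65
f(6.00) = 3673.50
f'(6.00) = 2627.39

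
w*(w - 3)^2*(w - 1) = w^4 - 7*w^3 + 15*w^2 - 9*w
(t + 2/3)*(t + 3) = t^2 + 11*t/3 + 2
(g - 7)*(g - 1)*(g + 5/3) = g^3 - 19*g^2/3 - 19*g/3 + 35/3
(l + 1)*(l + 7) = l^2 + 8*l + 7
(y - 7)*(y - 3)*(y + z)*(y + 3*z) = y^4 + 4*y^3*z - 10*y^3 + 3*y^2*z^2 - 40*y^2*z + 21*y^2 - 30*y*z^2 + 84*y*z + 63*z^2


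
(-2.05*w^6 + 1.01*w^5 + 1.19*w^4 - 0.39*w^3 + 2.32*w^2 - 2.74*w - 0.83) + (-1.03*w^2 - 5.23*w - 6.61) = -2.05*w^6 + 1.01*w^5 + 1.19*w^4 - 0.39*w^3 + 1.29*w^2 - 7.97*w - 7.44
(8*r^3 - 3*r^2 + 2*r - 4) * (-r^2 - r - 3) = -8*r^5 - 5*r^4 - 23*r^3 + 11*r^2 - 2*r + 12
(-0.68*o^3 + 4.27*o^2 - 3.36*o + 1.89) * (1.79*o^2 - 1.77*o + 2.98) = -1.2172*o^5 + 8.8469*o^4 - 15.5987*o^3 + 22.0549*o^2 - 13.3581*o + 5.6322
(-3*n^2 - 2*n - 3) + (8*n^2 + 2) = 5*n^2 - 2*n - 1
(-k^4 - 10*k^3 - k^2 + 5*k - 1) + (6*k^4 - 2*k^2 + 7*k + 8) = 5*k^4 - 10*k^3 - 3*k^2 + 12*k + 7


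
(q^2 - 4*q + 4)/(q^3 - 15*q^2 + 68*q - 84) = (q - 2)/(q^2 - 13*q + 42)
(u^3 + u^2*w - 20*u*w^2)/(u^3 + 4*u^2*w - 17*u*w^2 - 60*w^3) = u/(u + 3*w)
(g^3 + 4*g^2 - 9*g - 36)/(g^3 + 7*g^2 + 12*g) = (g - 3)/g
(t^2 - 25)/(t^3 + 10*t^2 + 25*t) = (t - 5)/(t*(t + 5))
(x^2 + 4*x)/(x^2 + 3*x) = (x + 4)/(x + 3)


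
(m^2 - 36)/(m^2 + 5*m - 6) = (m - 6)/(m - 1)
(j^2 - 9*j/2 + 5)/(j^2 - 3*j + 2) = (j - 5/2)/(j - 1)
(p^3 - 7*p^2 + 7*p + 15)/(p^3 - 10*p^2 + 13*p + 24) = (p - 5)/(p - 8)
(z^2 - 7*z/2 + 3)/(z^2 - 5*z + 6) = (z - 3/2)/(z - 3)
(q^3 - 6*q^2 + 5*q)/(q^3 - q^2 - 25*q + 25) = q/(q + 5)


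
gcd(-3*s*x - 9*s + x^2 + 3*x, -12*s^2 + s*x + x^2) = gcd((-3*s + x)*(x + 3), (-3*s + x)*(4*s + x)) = -3*s + x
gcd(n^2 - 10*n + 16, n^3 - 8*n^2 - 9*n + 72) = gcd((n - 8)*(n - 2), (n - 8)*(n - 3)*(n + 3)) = n - 8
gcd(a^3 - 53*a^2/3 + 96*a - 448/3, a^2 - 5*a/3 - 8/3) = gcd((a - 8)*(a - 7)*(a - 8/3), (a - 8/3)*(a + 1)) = a - 8/3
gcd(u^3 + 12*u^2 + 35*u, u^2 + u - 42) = u + 7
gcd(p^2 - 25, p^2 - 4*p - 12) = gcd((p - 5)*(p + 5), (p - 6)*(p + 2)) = 1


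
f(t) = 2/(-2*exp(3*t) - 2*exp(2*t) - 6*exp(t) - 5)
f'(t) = 2*(6*exp(3*t) + 4*exp(2*t) + 6*exp(t))/(-2*exp(3*t) - 2*exp(2*t) - 6*exp(t) - 5)^2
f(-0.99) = -0.26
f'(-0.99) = 0.11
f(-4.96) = -0.40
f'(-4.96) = 0.00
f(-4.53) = -0.39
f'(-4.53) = 0.01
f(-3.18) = -0.38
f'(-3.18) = 0.02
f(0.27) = -0.10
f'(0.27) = 0.13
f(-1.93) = -0.34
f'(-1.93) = 0.06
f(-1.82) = -0.33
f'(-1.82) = 0.06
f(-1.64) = -0.32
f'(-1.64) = 0.07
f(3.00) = 0.00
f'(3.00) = 0.00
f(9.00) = 0.00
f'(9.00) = 0.00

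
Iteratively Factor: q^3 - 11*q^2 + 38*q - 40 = (q - 5)*(q^2 - 6*q + 8) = (q - 5)*(q - 2)*(q - 4)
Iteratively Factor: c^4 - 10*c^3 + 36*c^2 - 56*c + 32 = (c - 2)*(c^3 - 8*c^2 + 20*c - 16) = (c - 2)^2*(c^2 - 6*c + 8) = (c - 2)^3*(c - 4)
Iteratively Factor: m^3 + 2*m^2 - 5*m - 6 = (m - 2)*(m^2 + 4*m + 3) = (m - 2)*(m + 1)*(m + 3)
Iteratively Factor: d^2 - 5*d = (d)*(d - 5)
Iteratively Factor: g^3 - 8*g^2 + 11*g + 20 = (g - 5)*(g^2 - 3*g - 4) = (g - 5)*(g + 1)*(g - 4)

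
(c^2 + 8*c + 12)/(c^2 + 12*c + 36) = (c + 2)/(c + 6)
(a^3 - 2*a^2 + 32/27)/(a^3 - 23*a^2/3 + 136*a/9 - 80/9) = (a + 2/3)/(a - 5)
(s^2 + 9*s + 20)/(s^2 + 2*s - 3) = (s^2 + 9*s + 20)/(s^2 + 2*s - 3)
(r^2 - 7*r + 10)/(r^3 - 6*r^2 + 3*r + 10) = 1/(r + 1)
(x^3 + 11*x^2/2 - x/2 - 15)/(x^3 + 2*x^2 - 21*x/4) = 2*(x^2 + 7*x + 10)/(x*(2*x + 7))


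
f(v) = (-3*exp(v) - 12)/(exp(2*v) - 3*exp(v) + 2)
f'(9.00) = 0.00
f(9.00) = 0.00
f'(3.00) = 0.28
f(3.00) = -0.21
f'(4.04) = 0.07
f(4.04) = -0.06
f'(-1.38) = -5.26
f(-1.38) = -9.75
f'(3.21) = 0.20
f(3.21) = -0.16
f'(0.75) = 2758.24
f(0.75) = -140.42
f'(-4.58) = -0.11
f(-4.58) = -6.11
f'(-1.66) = -3.30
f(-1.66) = -8.58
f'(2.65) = 0.50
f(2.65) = -0.34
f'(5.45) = 0.01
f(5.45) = -0.01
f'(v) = (-3*exp(v) - 12)*(-2*exp(2*v) + 3*exp(v))/(exp(2*v) - 3*exp(v) + 2)^2 - 3*exp(v)/(exp(2*v) - 3*exp(v) + 2) = 3*((exp(v) + 4)*(2*exp(v) - 3) - exp(2*v) + 3*exp(v) - 2)*exp(v)/(exp(2*v) - 3*exp(v) + 2)^2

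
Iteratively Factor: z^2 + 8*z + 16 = (z + 4)*(z + 4)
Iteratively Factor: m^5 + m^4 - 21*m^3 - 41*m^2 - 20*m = (m + 1)*(m^4 - 21*m^2 - 20*m) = (m + 1)^2*(m^3 - m^2 - 20*m) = m*(m + 1)^2*(m^2 - m - 20) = m*(m - 5)*(m + 1)^2*(m + 4)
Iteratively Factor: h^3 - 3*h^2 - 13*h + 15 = (h - 5)*(h^2 + 2*h - 3) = (h - 5)*(h - 1)*(h + 3)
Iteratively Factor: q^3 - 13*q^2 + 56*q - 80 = (q - 4)*(q^2 - 9*q + 20) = (q - 5)*(q - 4)*(q - 4)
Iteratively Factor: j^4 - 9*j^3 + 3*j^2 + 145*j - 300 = (j - 5)*(j^3 - 4*j^2 - 17*j + 60) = (j - 5)^2*(j^2 + j - 12) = (j - 5)^2*(j - 3)*(j + 4)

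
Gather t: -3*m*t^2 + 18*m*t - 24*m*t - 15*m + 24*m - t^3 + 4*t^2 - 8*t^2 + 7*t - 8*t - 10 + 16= 9*m - t^3 + t^2*(-3*m - 4) + t*(-6*m - 1) + 6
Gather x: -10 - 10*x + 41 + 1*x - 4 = 27 - 9*x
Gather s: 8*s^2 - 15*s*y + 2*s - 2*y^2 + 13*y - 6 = 8*s^2 + s*(2 - 15*y) - 2*y^2 + 13*y - 6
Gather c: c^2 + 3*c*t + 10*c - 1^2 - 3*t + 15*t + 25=c^2 + c*(3*t + 10) + 12*t + 24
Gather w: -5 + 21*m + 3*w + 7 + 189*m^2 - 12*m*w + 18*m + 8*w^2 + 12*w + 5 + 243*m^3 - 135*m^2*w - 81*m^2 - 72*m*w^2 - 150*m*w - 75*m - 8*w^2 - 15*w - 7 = 243*m^3 + 108*m^2 - 72*m*w^2 - 36*m + w*(-135*m^2 - 162*m)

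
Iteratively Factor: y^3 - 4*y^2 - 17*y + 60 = (y - 3)*(y^2 - y - 20) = (y - 3)*(y + 4)*(y - 5)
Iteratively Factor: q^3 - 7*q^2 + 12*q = (q - 4)*(q^2 - 3*q) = (q - 4)*(q - 3)*(q)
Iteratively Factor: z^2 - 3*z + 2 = (z - 1)*(z - 2)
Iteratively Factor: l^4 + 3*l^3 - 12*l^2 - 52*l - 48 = (l + 2)*(l^3 + l^2 - 14*l - 24) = (l - 4)*(l + 2)*(l^2 + 5*l + 6) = (l - 4)*(l + 2)^2*(l + 3)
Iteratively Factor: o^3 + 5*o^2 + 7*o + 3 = (o + 3)*(o^2 + 2*o + 1) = (o + 1)*(o + 3)*(o + 1)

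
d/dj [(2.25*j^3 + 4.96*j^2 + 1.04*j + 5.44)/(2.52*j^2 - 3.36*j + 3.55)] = (5.67*j^4 - 15.12*j^3 + 4.6761*j^2 + 7.7984*j + 21.9704)/(6.3504*j^4 - 16.9344*j^3 + 29.1816*j^2 - 23.856*j + 12.6025)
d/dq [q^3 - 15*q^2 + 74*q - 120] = 3*q^2 - 30*q + 74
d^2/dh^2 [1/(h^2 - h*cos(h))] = (-h*(h - cos(h))*(h*cos(h) + 2*sin(h) + 2) + 2*(h*sin(h) + 2*h - cos(h))^2)/(h^3*(h - cos(h))^3)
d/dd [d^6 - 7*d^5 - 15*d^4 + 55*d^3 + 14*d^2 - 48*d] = 6*d^5 - 35*d^4 - 60*d^3 + 165*d^2 + 28*d - 48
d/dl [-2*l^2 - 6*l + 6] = -4*l - 6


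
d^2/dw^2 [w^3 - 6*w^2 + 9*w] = 6*w - 12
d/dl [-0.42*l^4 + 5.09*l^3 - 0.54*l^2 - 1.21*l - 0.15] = -1.68*l^3 + 15.27*l^2 - 1.08*l - 1.21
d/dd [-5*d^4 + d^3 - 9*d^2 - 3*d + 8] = -20*d^3 + 3*d^2 - 18*d - 3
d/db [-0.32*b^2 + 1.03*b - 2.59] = 1.03 - 0.64*b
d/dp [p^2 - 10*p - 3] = 2*p - 10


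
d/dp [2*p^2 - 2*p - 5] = 4*p - 2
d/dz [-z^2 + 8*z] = 8 - 2*z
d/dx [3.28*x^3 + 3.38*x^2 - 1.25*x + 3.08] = 9.84*x^2 + 6.76*x - 1.25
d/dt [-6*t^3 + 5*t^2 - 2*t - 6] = -18*t^2 + 10*t - 2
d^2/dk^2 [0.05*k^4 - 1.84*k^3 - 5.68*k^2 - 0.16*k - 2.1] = 0.6*k^2 - 11.04*k - 11.36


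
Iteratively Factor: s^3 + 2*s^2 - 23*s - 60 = (s - 5)*(s^2 + 7*s + 12) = (s - 5)*(s + 3)*(s + 4)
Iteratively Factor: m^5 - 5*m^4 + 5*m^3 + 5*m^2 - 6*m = (m)*(m^4 - 5*m^3 + 5*m^2 + 5*m - 6) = m*(m - 3)*(m^3 - 2*m^2 - m + 2) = m*(m - 3)*(m - 1)*(m^2 - m - 2) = m*(m - 3)*(m - 2)*(m - 1)*(m + 1)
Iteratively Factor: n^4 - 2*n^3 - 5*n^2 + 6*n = (n - 1)*(n^3 - n^2 - 6*n) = (n - 1)*(n + 2)*(n^2 - 3*n) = n*(n - 1)*(n + 2)*(n - 3)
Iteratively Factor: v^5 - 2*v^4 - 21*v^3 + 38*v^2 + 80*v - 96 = (v - 1)*(v^4 - v^3 - 22*v^2 + 16*v + 96) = (v - 1)*(v + 2)*(v^3 - 3*v^2 - 16*v + 48) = (v - 1)*(v + 2)*(v + 4)*(v^2 - 7*v + 12) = (v - 3)*(v - 1)*(v + 2)*(v + 4)*(v - 4)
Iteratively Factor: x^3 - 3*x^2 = (x - 3)*(x^2) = x*(x - 3)*(x)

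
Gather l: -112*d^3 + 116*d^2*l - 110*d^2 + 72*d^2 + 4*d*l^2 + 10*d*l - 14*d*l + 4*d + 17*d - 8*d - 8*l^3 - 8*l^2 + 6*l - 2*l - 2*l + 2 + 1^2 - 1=-112*d^3 - 38*d^2 + 13*d - 8*l^3 + l^2*(4*d - 8) + l*(116*d^2 - 4*d + 2) + 2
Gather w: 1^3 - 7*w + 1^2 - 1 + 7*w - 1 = 0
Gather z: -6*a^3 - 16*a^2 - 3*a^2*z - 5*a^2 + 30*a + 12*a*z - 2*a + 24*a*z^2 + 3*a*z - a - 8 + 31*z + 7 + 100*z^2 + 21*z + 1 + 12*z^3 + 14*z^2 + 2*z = -6*a^3 - 21*a^2 + 27*a + 12*z^3 + z^2*(24*a + 114) + z*(-3*a^2 + 15*a + 54)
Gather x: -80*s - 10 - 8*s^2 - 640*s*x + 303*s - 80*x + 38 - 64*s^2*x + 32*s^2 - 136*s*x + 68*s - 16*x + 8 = 24*s^2 + 291*s + x*(-64*s^2 - 776*s - 96) + 36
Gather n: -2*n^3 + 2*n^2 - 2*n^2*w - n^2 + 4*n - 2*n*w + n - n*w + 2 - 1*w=-2*n^3 + n^2*(1 - 2*w) + n*(5 - 3*w) - w + 2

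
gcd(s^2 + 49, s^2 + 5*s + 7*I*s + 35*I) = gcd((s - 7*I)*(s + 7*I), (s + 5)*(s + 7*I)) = s + 7*I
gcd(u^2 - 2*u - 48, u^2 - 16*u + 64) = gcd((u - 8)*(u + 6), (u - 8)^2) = u - 8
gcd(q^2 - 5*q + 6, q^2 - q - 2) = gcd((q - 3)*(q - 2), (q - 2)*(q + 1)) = q - 2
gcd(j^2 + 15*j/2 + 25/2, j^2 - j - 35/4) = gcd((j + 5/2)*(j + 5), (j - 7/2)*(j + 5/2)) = j + 5/2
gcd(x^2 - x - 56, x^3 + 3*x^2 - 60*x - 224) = x^2 - x - 56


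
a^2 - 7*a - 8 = (a - 8)*(a + 1)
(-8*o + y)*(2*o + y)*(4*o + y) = -64*o^3 - 40*o^2*y - 2*o*y^2 + y^3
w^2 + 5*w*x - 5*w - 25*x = (w - 5)*(w + 5*x)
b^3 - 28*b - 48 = (b - 6)*(b + 2)*(b + 4)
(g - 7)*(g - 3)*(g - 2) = g^3 - 12*g^2 + 41*g - 42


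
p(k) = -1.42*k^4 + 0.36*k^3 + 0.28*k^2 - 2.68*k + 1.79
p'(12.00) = -9655.48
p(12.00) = -28813.09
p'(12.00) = -9655.48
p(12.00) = -28813.09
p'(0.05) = -2.65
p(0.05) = 1.66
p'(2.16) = -53.67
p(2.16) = -29.97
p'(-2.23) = 64.43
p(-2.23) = -29.95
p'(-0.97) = 2.98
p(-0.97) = 3.07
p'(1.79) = -30.79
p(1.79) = -14.62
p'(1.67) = -25.19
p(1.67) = -11.27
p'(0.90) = -5.44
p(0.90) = -1.06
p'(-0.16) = -2.72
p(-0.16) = 2.22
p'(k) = -5.68*k^3 + 1.08*k^2 + 0.56*k - 2.68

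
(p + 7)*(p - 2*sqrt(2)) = p^2 - 2*sqrt(2)*p + 7*p - 14*sqrt(2)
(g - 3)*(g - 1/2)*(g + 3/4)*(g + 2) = g^4 - 3*g^3/4 - 53*g^2/8 - 9*g/8 + 9/4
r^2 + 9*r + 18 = (r + 3)*(r + 6)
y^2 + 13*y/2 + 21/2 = (y + 3)*(y + 7/2)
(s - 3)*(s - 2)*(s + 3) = s^3 - 2*s^2 - 9*s + 18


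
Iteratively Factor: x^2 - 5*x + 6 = (x - 3)*(x - 2)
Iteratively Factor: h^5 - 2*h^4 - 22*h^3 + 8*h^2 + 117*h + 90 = (h + 3)*(h^4 - 5*h^3 - 7*h^2 + 29*h + 30) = (h - 3)*(h + 3)*(h^3 - 2*h^2 - 13*h - 10) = (h - 3)*(h + 2)*(h + 3)*(h^2 - 4*h - 5) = (h - 5)*(h - 3)*(h + 2)*(h + 3)*(h + 1)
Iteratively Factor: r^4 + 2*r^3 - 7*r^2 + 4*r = (r + 4)*(r^3 - 2*r^2 + r) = (r - 1)*(r + 4)*(r^2 - r) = r*(r - 1)*(r + 4)*(r - 1)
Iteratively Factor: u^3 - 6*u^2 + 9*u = (u - 3)*(u^2 - 3*u) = (u - 3)^2*(u)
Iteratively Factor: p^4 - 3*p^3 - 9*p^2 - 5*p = (p)*(p^3 - 3*p^2 - 9*p - 5) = p*(p + 1)*(p^2 - 4*p - 5) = p*(p - 5)*(p + 1)*(p + 1)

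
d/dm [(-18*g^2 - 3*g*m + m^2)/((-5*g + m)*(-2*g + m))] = 4*g*(-39*g^2 + 14*g*m - m^2)/(100*g^4 - 140*g^3*m + 69*g^2*m^2 - 14*g*m^3 + m^4)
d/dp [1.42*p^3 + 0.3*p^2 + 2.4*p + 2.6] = 4.26*p^2 + 0.6*p + 2.4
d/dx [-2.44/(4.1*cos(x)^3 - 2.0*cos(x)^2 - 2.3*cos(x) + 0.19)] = (-30.012*cos(x)^2 + 9.76*cos(x) + 5.612)*sin(x)/(4.1*cos(x)^3 - 2.0*cos(x)^2 - 2.3*cos(x) + 0.19)^2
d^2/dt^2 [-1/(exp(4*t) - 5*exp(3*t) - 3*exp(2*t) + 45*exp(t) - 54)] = (2*(4*exp(3*t) - 15*exp(2*t) - 6*exp(t) + 45)^2*exp(t) + (16*exp(3*t) - 45*exp(2*t) - 12*exp(t) + 45)*(-exp(4*t) + 5*exp(3*t) + 3*exp(2*t) - 45*exp(t) + 54))*exp(t)/(-exp(4*t) + 5*exp(3*t) + 3*exp(2*t) - 45*exp(t) + 54)^3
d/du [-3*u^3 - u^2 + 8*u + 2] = -9*u^2 - 2*u + 8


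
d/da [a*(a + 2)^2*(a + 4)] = 4*a^3 + 24*a^2 + 40*a + 16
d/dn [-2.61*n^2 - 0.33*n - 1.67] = -5.22*n - 0.33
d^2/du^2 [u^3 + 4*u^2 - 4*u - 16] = 6*u + 8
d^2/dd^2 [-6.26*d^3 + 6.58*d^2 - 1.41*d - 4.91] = 13.16 - 37.56*d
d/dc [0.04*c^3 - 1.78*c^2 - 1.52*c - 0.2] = 0.12*c^2 - 3.56*c - 1.52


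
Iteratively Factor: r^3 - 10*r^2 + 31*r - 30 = (r - 5)*(r^2 - 5*r + 6) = (r - 5)*(r - 3)*(r - 2)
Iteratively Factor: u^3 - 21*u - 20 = (u + 1)*(u^2 - u - 20) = (u - 5)*(u + 1)*(u + 4)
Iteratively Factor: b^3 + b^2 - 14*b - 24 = (b + 3)*(b^2 - 2*b - 8) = (b - 4)*(b + 3)*(b + 2)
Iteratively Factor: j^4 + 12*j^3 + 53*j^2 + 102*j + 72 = (j + 3)*(j^3 + 9*j^2 + 26*j + 24) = (j + 3)^2*(j^2 + 6*j + 8) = (j + 2)*(j + 3)^2*(j + 4)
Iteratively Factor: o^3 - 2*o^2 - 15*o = (o + 3)*(o^2 - 5*o) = (o - 5)*(o + 3)*(o)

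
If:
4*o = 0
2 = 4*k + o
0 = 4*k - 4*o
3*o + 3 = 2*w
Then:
No Solution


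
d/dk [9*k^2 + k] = 18*k + 1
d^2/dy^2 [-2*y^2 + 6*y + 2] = -4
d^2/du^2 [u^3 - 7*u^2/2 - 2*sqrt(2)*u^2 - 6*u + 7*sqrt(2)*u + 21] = 6*u - 7 - 4*sqrt(2)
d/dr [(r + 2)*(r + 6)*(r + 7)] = 3*r^2 + 30*r + 68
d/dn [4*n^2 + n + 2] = 8*n + 1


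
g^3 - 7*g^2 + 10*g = g*(g - 5)*(g - 2)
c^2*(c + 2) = c^3 + 2*c^2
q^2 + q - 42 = (q - 6)*(q + 7)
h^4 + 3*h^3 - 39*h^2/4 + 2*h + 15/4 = (h - 3/2)*(h - 1)*(h + 1/2)*(h + 5)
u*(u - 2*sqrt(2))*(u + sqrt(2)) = u^3 - sqrt(2)*u^2 - 4*u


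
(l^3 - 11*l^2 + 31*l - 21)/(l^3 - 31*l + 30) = (l^2 - 10*l + 21)/(l^2 + l - 30)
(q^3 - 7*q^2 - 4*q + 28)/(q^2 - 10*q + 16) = (q^2 - 5*q - 14)/(q - 8)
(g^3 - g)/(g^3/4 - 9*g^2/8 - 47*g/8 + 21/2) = 8*g*(g^2 - 1)/(2*g^3 - 9*g^2 - 47*g + 84)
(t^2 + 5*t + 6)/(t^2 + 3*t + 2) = (t + 3)/(t + 1)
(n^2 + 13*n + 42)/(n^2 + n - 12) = (n^2 + 13*n + 42)/(n^2 + n - 12)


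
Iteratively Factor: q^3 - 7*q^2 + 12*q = (q - 3)*(q^2 - 4*q) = (q - 4)*(q - 3)*(q)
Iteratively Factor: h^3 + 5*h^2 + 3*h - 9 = (h + 3)*(h^2 + 2*h - 3) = (h - 1)*(h + 3)*(h + 3)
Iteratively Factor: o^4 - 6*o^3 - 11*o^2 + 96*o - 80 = (o - 4)*(o^3 - 2*o^2 - 19*o + 20) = (o - 4)*(o - 1)*(o^2 - o - 20) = (o - 5)*(o - 4)*(o - 1)*(o + 4)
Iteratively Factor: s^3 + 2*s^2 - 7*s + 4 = (s - 1)*(s^2 + 3*s - 4) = (s - 1)^2*(s + 4)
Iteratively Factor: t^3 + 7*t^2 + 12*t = (t + 3)*(t^2 + 4*t) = (t + 3)*(t + 4)*(t)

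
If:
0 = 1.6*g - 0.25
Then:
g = 0.16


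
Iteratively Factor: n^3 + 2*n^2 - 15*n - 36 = (n + 3)*(n^2 - n - 12) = (n - 4)*(n + 3)*(n + 3)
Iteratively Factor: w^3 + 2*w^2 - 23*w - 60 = (w + 4)*(w^2 - 2*w - 15) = (w + 3)*(w + 4)*(w - 5)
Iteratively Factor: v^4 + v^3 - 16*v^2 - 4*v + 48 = (v + 2)*(v^3 - v^2 - 14*v + 24) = (v - 2)*(v + 2)*(v^2 + v - 12) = (v - 3)*(v - 2)*(v + 2)*(v + 4)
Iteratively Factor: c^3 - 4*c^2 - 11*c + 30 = (c + 3)*(c^2 - 7*c + 10) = (c - 5)*(c + 3)*(c - 2)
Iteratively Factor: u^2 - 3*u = (u - 3)*(u)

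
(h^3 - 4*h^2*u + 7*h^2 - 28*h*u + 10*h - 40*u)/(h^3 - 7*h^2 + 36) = (h^2 - 4*h*u + 5*h - 20*u)/(h^2 - 9*h + 18)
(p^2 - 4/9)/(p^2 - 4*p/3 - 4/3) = (p - 2/3)/(p - 2)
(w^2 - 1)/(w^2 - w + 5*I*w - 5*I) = (w + 1)/(w + 5*I)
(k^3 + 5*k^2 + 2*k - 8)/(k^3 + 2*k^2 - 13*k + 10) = (k^2 + 6*k + 8)/(k^2 + 3*k - 10)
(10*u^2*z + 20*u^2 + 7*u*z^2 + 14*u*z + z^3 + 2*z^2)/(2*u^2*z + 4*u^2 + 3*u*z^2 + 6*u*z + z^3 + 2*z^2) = (5*u + z)/(u + z)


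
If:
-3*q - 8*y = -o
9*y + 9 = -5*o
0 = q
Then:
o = -72/49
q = 0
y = -9/49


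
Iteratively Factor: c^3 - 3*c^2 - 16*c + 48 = (c - 3)*(c^2 - 16) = (c - 3)*(c + 4)*(c - 4)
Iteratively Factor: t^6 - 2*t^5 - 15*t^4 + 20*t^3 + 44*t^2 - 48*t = (t - 4)*(t^5 + 2*t^4 - 7*t^3 - 8*t^2 + 12*t) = (t - 4)*(t - 1)*(t^4 + 3*t^3 - 4*t^2 - 12*t) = (t - 4)*(t - 1)*(t + 2)*(t^3 + t^2 - 6*t) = t*(t - 4)*(t - 1)*(t + 2)*(t^2 + t - 6) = t*(t - 4)*(t - 1)*(t + 2)*(t + 3)*(t - 2)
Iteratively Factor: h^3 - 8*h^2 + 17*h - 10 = (h - 1)*(h^2 - 7*h + 10) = (h - 5)*(h - 1)*(h - 2)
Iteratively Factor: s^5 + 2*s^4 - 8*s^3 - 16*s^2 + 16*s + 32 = (s - 2)*(s^4 + 4*s^3 - 16*s - 16) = (s - 2)*(s + 2)*(s^3 + 2*s^2 - 4*s - 8) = (s - 2)*(s + 2)^2*(s^2 - 4) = (s - 2)*(s + 2)^3*(s - 2)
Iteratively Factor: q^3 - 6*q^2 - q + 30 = (q - 3)*(q^2 - 3*q - 10) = (q - 5)*(q - 3)*(q + 2)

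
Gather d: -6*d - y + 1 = -6*d - y + 1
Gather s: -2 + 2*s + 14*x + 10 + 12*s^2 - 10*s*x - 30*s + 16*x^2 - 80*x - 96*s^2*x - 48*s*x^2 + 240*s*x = s^2*(12 - 96*x) + s*(-48*x^2 + 230*x - 28) + 16*x^2 - 66*x + 8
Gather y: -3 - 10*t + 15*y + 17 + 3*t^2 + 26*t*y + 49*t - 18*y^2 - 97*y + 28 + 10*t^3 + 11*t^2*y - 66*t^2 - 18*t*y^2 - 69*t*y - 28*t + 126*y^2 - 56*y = 10*t^3 - 63*t^2 + 11*t + y^2*(108 - 18*t) + y*(11*t^2 - 43*t - 138) + 42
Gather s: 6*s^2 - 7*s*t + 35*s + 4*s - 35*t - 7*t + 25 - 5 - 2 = 6*s^2 + s*(39 - 7*t) - 42*t + 18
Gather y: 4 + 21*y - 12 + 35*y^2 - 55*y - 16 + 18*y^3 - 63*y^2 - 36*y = 18*y^3 - 28*y^2 - 70*y - 24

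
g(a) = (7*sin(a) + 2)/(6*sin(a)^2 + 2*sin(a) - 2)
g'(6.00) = -3.20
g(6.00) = -0.02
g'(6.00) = -3.20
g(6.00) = -0.02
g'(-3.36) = 14.88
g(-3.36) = -2.74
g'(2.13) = 2.26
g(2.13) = 1.98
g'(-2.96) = 3.15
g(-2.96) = -0.34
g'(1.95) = 1.12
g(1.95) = 1.69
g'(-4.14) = 2.39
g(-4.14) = 2.01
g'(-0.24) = -3.12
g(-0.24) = -0.16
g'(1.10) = -1.60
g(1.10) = 1.81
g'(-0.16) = -3.21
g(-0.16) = -0.41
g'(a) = (-12*sin(a)*cos(a) - 2*cos(a))*(7*sin(a) + 2)/(6*sin(a)^2 + 2*sin(a) - 2)^2 + 7*cos(a)/(6*sin(a)^2 + 2*sin(a) - 2)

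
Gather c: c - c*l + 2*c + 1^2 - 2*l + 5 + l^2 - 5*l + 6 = c*(3 - l) + l^2 - 7*l + 12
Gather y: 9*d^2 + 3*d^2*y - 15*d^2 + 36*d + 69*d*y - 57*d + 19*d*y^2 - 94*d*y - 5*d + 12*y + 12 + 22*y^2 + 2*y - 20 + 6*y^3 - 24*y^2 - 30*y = -6*d^2 - 26*d + 6*y^3 + y^2*(19*d - 2) + y*(3*d^2 - 25*d - 16) - 8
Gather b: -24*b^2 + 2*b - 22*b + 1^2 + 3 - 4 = -24*b^2 - 20*b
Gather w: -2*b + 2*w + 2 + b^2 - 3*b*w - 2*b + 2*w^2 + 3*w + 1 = b^2 - 4*b + 2*w^2 + w*(5 - 3*b) + 3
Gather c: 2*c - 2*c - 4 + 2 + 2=0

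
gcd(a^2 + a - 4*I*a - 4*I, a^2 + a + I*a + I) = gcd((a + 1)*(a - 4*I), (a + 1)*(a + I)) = a + 1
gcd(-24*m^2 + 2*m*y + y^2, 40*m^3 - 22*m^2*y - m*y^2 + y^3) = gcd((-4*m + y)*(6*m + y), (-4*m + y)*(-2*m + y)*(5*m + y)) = -4*m + y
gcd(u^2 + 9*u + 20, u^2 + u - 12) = u + 4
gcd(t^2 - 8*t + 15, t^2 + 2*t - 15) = t - 3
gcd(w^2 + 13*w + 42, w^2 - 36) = w + 6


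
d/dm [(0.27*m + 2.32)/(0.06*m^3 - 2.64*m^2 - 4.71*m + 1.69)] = (-0.0324*m^3 + 0.2952*m^2 + 12.2496*m + 11.3835)/(0.0036*m^6 - 0.3168*m^5 + 6.4044*m^4 + 25.0716*m^3 + 13.2609*m^2 - 15.9198*m + 2.8561)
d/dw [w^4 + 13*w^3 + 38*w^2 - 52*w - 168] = 4*w^3 + 39*w^2 + 76*w - 52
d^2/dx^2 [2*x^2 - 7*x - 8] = 4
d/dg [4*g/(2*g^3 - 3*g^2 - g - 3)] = 4*(-4*g^3 + 3*g^2 - 3)/(4*g^6 - 12*g^5 + 5*g^4 - 6*g^3 + 19*g^2 + 6*g + 9)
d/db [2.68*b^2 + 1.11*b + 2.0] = 5.36*b + 1.11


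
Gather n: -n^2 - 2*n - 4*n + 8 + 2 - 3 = -n^2 - 6*n + 7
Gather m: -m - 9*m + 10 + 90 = 100 - 10*m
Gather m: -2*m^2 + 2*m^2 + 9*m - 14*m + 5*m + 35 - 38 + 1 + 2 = 0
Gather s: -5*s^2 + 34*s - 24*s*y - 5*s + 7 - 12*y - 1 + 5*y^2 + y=-5*s^2 + s*(29 - 24*y) + 5*y^2 - 11*y + 6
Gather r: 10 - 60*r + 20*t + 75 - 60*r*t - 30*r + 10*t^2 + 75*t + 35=r*(-60*t - 90) + 10*t^2 + 95*t + 120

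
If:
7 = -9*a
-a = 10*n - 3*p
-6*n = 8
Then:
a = -7/9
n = -4/3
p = -127/27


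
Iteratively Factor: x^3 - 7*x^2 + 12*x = (x)*(x^2 - 7*x + 12) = x*(x - 3)*(x - 4)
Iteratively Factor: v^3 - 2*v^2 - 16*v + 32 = (v - 4)*(v^2 + 2*v - 8) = (v - 4)*(v - 2)*(v + 4)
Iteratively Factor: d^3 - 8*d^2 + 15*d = (d)*(d^2 - 8*d + 15) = d*(d - 3)*(d - 5)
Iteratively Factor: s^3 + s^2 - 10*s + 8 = (s - 1)*(s^2 + 2*s - 8) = (s - 1)*(s + 4)*(s - 2)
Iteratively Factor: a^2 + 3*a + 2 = (a + 2)*(a + 1)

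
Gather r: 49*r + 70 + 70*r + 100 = 119*r + 170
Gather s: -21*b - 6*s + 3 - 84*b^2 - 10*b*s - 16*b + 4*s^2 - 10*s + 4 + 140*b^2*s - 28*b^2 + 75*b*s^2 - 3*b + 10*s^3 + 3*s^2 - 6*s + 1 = -112*b^2 - 40*b + 10*s^3 + s^2*(75*b + 7) + s*(140*b^2 - 10*b - 22) + 8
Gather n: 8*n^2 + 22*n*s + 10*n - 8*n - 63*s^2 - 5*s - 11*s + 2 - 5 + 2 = 8*n^2 + n*(22*s + 2) - 63*s^2 - 16*s - 1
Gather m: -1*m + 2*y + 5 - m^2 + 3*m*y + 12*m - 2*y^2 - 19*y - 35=-m^2 + m*(3*y + 11) - 2*y^2 - 17*y - 30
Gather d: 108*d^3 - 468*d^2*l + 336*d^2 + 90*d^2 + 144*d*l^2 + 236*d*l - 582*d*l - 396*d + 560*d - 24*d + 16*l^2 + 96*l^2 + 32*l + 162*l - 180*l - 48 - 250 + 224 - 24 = 108*d^3 + d^2*(426 - 468*l) + d*(144*l^2 - 346*l + 140) + 112*l^2 + 14*l - 98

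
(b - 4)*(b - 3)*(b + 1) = b^3 - 6*b^2 + 5*b + 12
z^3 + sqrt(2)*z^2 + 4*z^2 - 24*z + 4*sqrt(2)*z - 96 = (z + 4)*(z - 3*sqrt(2))*(z + 4*sqrt(2))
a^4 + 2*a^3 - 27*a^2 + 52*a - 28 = (a - 2)^2*(a - 1)*(a + 7)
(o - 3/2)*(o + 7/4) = o^2 + o/4 - 21/8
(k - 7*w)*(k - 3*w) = k^2 - 10*k*w + 21*w^2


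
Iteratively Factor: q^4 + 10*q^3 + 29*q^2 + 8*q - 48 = (q - 1)*(q^3 + 11*q^2 + 40*q + 48) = (q - 1)*(q + 3)*(q^2 + 8*q + 16) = (q - 1)*(q + 3)*(q + 4)*(q + 4)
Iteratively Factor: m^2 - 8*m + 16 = (m - 4)*(m - 4)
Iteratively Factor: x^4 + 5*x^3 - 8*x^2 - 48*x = (x - 3)*(x^3 + 8*x^2 + 16*x) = (x - 3)*(x + 4)*(x^2 + 4*x) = x*(x - 3)*(x + 4)*(x + 4)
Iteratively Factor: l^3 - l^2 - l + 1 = (l - 1)*(l^2 - 1) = (l - 1)*(l + 1)*(l - 1)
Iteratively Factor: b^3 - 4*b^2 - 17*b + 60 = (b - 3)*(b^2 - b - 20) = (b - 3)*(b + 4)*(b - 5)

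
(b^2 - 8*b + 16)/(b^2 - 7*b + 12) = (b - 4)/(b - 3)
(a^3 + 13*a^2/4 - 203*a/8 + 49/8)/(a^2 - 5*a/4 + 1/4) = (2*a^2 + 7*a - 49)/(2*(a - 1))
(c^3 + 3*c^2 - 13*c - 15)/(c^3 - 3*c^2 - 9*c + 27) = (c^2 + 6*c + 5)/(c^2 - 9)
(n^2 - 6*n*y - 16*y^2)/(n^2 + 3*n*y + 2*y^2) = (n - 8*y)/(n + y)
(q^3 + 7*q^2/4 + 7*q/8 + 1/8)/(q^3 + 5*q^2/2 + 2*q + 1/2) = (q + 1/4)/(q + 1)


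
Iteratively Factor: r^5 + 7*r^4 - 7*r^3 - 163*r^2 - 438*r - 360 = (r - 5)*(r^4 + 12*r^3 + 53*r^2 + 102*r + 72) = (r - 5)*(r + 2)*(r^3 + 10*r^2 + 33*r + 36) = (r - 5)*(r + 2)*(r + 4)*(r^2 + 6*r + 9) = (r - 5)*(r + 2)*(r + 3)*(r + 4)*(r + 3)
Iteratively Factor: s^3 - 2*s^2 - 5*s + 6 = (s - 1)*(s^2 - s - 6) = (s - 3)*(s - 1)*(s + 2)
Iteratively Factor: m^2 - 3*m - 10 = (m - 5)*(m + 2)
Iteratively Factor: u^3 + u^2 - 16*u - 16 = (u - 4)*(u^2 + 5*u + 4) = (u - 4)*(u + 4)*(u + 1)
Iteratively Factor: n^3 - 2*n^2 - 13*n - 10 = (n + 2)*(n^2 - 4*n - 5) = (n + 1)*(n + 2)*(n - 5)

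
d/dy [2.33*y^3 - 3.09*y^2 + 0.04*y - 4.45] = 6.99*y^2 - 6.18*y + 0.04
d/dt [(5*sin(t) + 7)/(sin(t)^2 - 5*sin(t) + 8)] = (-5*sin(t)^2 - 14*sin(t) + 75)*cos(t)/(sin(t)^2 - 5*sin(t) + 8)^2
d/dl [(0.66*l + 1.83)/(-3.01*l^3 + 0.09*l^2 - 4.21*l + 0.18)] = (3.9732*l^3 + 16.4655*l^2 - 0.3294*l + 7.8231)/(9.0601*l^6 - 0.5418*l^5 + 25.3523*l^4 - 1.8414*l^3 + 17.7565*l^2 - 1.5156*l + 0.0324)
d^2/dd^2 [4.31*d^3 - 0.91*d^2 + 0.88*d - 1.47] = 25.86*d - 1.82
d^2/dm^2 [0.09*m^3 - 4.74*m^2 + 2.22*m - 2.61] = 0.54*m - 9.48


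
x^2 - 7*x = x*(x - 7)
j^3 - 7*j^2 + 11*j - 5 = (j - 5)*(j - 1)^2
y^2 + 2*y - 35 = (y - 5)*(y + 7)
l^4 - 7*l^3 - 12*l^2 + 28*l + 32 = (l - 8)*(l - 2)*(l + 1)*(l + 2)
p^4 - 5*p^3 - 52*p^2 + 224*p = p*(p - 8)*(p - 4)*(p + 7)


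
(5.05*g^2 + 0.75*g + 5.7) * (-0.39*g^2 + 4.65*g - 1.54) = -1.9695*g^4 + 23.19*g^3 - 6.5125*g^2 + 25.35*g - 8.778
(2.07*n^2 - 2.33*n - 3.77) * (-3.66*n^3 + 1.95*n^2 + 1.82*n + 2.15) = -7.5762*n^5 + 12.5643*n^4 + 13.0221*n^3 - 7.1416*n^2 - 11.8709*n - 8.1055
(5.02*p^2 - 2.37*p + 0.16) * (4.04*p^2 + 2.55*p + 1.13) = 20.2808*p^4 + 3.2262*p^3 + 0.275499999999999*p^2 - 2.2701*p + 0.1808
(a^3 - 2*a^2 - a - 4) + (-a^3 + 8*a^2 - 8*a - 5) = 6*a^2 - 9*a - 9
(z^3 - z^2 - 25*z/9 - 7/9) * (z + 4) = z^4 + 3*z^3 - 61*z^2/9 - 107*z/9 - 28/9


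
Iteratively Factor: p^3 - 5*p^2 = (p - 5)*(p^2) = p*(p - 5)*(p)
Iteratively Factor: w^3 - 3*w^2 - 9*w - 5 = (w - 5)*(w^2 + 2*w + 1) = (w - 5)*(w + 1)*(w + 1)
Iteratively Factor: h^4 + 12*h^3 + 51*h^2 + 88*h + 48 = (h + 4)*(h^3 + 8*h^2 + 19*h + 12) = (h + 3)*(h + 4)*(h^2 + 5*h + 4) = (h + 3)*(h + 4)^2*(h + 1)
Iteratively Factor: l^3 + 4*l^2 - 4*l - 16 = (l + 2)*(l^2 + 2*l - 8) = (l + 2)*(l + 4)*(l - 2)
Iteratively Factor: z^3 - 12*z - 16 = (z + 2)*(z^2 - 2*z - 8) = (z - 4)*(z + 2)*(z + 2)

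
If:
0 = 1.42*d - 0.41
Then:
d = 0.29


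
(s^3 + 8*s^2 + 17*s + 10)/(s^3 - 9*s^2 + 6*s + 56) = (s^2 + 6*s + 5)/(s^2 - 11*s + 28)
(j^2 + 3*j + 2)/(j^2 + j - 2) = (j + 1)/(j - 1)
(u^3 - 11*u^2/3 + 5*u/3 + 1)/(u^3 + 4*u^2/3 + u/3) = (u^2 - 4*u + 3)/(u*(u + 1))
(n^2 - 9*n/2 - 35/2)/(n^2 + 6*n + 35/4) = 2*(n - 7)/(2*n + 7)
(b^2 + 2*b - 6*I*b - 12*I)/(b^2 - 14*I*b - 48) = (b + 2)/(b - 8*I)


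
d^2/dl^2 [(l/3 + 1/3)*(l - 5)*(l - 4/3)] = 2*l - 32/9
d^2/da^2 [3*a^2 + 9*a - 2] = 6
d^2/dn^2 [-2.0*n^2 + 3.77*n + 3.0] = -4.00000000000000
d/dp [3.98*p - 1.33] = 3.98000000000000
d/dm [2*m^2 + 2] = 4*m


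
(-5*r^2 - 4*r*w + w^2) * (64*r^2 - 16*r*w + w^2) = -320*r^4 - 176*r^3*w + 123*r^2*w^2 - 20*r*w^3 + w^4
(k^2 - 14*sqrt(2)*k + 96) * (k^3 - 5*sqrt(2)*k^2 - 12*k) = k^5 - 19*sqrt(2)*k^4 + 224*k^3 - 312*sqrt(2)*k^2 - 1152*k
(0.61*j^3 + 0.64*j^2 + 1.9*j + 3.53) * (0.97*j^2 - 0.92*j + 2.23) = 0.5917*j^5 + 0.0596*j^4 + 2.6145*j^3 + 3.1033*j^2 + 0.9894*j + 7.8719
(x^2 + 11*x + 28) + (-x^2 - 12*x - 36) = -x - 8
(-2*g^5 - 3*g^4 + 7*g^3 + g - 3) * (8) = -16*g^5 - 24*g^4 + 56*g^3 + 8*g - 24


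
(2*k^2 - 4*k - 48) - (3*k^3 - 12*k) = -3*k^3 + 2*k^2 + 8*k - 48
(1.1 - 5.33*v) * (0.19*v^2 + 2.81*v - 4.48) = -1.0127*v^3 - 14.7683*v^2 + 26.9694*v - 4.928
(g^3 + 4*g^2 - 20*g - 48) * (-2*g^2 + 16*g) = -2*g^5 + 8*g^4 + 104*g^3 - 224*g^2 - 768*g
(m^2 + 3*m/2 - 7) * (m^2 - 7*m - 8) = m^4 - 11*m^3/2 - 51*m^2/2 + 37*m + 56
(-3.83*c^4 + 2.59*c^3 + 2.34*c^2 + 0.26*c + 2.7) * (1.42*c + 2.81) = -5.4386*c^5 - 7.0845*c^4 + 10.6007*c^3 + 6.9446*c^2 + 4.5646*c + 7.587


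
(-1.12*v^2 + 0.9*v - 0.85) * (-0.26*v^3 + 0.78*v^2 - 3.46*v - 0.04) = 0.2912*v^5 - 1.1076*v^4 + 4.7982*v^3 - 3.7322*v^2 + 2.905*v + 0.034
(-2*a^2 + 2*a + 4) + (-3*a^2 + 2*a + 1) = -5*a^2 + 4*a + 5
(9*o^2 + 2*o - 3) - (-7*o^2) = 16*o^2 + 2*o - 3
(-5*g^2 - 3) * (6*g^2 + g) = -30*g^4 - 5*g^3 - 18*g^2 - 3*g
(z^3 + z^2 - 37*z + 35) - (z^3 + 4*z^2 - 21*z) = -3*z^2 - 16*z + 35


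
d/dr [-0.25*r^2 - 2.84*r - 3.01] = -0.5*r - 2.84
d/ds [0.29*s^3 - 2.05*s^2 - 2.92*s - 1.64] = 0.87*s^2 - 4.1*s - 2.92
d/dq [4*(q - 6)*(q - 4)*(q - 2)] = 12*q^2 - 96*q + 176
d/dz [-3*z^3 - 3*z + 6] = -9*z^2 - 3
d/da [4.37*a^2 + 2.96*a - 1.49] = 8.74*a + 2.96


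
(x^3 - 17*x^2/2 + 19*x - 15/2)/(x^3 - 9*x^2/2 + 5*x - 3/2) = (x - 5)/(x - 1)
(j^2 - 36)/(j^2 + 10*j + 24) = (j - 6)/(j + 4)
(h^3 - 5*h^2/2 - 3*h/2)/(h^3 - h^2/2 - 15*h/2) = (2*h + 1)/(2*h + 5)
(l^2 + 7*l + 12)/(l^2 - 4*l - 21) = (l + 4)/(l - 7)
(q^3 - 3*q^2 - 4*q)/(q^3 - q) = (q - 4)/(q - 1)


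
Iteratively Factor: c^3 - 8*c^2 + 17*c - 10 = (c - 1)*(c^2 - 7*c + 10) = (c - 5)*(c - 1)*(c - 2)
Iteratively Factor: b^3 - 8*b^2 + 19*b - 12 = (b - 4)*(b^2 - 4*b + 3) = (b - 4)*(b - 3)*(b - 1)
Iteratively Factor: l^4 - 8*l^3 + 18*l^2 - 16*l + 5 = (l - 1)*(l^3 - 7*l^2 + 11*l - 5) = (l - 5)*(l - 1)*(l^2 - 2*l + 1) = (l - 5)*(l - 1)^2*(l - 1)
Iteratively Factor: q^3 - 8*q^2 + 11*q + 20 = (q - 4)*(q^2 - 4*q - 5) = (q - 4)*(q + 1)*(q - 5)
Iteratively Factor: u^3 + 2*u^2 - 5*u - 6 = (u + 1)*(u^2 + u - 6) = (u - 2)*(u + 1)*(u + 3)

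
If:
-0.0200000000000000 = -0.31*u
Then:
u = 0.06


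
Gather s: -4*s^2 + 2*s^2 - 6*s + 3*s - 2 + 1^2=-2*s^2 - 3*s - 1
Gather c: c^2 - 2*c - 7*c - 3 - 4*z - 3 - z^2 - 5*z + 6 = c^2 - 9*c - z^2 - 9*z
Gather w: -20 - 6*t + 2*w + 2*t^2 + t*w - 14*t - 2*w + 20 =2*t^2 + t*w - 20*t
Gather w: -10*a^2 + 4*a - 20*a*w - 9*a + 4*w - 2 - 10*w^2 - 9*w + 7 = -10*a^2 - 5*a - 10*w^2 + w*(-20*a - 5) + 5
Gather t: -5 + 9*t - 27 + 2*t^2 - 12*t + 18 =2*t^2 - 3*t - 14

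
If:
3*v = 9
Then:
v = 3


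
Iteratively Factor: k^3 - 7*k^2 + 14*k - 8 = (k - 2)*(k^2 - 5*k + 4) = (k - 4)*(k - 2)*(k - 1)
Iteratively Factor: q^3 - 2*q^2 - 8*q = (q - 4)*(q^2 + 2*q) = q*(q - 4)*(q + 2)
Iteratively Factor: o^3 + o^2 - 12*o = (o - 3)*(o^2 + 4*o) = o*(o - 3)*(o + 4)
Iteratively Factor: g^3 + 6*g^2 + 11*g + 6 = (g + 1)*(g^2 + 5*g + 6) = (g + 1)*(g + 3)*(g + 2)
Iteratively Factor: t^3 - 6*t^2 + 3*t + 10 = (t + 1)*(t^2 - 7*t + 10) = (t - 5)*(t + 1)*(t - 2)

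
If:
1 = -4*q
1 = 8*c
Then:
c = 1/8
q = -1/4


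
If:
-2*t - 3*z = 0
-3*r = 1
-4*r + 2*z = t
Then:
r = -1/3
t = 4/7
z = -8/21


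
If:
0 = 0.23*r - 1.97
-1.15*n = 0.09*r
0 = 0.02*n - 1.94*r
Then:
No Solution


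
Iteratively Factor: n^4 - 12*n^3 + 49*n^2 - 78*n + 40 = (n - 2)*(n^3 - 10*n^2 + 29*n - 20) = (n - 2)*(n - 1)*(n^2 - 9*n + 20) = (n - 5)*(n - 2)*(n - 1)*(n - 4)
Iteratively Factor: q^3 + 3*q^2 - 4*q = (q)*(q^2 + 3*q - 4) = q*(q + 4)*(q - 1)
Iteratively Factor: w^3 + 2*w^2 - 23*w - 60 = (w + 4)*(w^2 - 2*w - 15) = (w - 5)*(w + 4)*(w + 3)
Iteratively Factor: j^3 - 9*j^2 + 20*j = (j - 4)*(j^2 - 5*j) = (j - 5)*(j - 4)*(j)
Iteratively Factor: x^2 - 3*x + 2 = (x - 1)*(x - 2)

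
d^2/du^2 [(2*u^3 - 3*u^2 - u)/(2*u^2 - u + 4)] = 8*(-6*u^3 + 12*u^2 + 30*u - 13)/(8*u^6 - 12*u^5 + 54*u^4 - 49*u^3 + 108*u^2 - 48*u + 64)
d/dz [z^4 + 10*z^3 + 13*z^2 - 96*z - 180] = 4*z^3 + 30*z^2 + 26*z - 96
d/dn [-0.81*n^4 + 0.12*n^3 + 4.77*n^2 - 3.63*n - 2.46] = -3.24*n^3 + 0.36*n^2 + 9.54*n - 3.63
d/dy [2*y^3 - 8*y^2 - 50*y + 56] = 6*y^2 - 16*y - 50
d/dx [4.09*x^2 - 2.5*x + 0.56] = 8.18*x - 2.5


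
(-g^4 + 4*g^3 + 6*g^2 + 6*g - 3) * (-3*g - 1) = 3*g^5 - 11*g^4 - 22*g^3 - 24*g^2 + 3*g + 3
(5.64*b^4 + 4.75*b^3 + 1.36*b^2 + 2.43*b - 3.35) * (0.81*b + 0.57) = 4.5684*b^5 + 7.0623*b^4 + 3.8091*b^3 + 2.7435*b^2 - 1.3284*b - 1.9095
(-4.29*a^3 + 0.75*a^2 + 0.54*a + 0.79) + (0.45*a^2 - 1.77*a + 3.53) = -4.29*a^3 + 1.2*a^2 - 1.23*a + 4.32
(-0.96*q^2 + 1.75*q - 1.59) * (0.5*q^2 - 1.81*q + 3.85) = -0.48*q^4 + 2.6126*q^3 - 7.6585*q^2 + 9.6154*q - 6.1215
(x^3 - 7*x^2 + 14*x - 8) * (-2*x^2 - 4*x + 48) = -2*x^5 + 10*x^4 + 48*x^3 - 376*x^2 + 704*x - 384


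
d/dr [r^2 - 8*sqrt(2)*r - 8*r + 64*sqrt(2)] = 2*r - 8*sqrt(2) - 8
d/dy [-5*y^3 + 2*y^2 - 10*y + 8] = -15*y^2 + 4*y - 10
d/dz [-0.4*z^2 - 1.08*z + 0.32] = -0.8*z - 1.08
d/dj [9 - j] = -1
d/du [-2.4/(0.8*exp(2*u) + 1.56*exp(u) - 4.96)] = (3.84*exp(u) + 3.744)*exp(u)/(0.8*exp(2*u) + 1.56*exp(u) - 4.96)^2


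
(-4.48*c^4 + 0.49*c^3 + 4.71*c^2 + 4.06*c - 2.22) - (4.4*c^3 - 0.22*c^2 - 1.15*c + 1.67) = -4.48*c^4 - 3.91*c^3 + 4.93*c^2 + 5.21*c - 3.89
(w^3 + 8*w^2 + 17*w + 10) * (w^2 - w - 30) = w^5 + 7*w^4 - 21*w^3 - 247*w^2 - 520*w - 300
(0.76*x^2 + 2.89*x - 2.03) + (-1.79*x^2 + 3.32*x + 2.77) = -1.03*x^2 + 6.21*x + 0.74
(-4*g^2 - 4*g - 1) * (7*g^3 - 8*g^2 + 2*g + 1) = -28*g^5 + 4*g^4 + 17*g^3 - 4*g^2 - 6*g - 1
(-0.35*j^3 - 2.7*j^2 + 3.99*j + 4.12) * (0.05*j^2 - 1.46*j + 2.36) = -0.0175*j^5 + 0.376*j^4 + 3.3155*j^3 - 11.9914*j^2 + 3.4012*j + 9.7232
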